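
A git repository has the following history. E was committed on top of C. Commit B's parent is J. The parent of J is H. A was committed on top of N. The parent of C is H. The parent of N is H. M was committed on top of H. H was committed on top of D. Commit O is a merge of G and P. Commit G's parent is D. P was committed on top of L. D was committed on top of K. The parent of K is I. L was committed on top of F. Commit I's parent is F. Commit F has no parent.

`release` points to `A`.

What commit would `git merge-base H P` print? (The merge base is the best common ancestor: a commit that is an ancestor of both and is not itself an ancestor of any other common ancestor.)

F

Ancestors of H: {D, F, H, I, K}.
Ancestors of P: {F, L, P}.
Common ancestors: {F}.
The only common ancestor is F, so it is the merge base.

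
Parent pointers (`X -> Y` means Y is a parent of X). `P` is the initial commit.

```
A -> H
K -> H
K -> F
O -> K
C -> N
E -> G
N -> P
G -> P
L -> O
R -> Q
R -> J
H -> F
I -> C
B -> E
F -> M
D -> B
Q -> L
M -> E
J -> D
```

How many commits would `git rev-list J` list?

Walking parent pointers from J: reachable set = {B, D, E, G, J, P}.
That is 6 commits.

6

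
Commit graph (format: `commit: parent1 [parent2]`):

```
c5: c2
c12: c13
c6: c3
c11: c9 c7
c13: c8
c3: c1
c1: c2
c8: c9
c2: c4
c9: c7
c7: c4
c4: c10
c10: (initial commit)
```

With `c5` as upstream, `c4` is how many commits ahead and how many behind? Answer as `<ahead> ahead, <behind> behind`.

0 ahead, 2 behind

Reachable from c4: {c10, c4}.
Reachable from c5: {c10, c2, c4, c5}.
Only in c4's history (ahead): {} — 0.
Only in c5's history (behind): {c2, c5} — 2.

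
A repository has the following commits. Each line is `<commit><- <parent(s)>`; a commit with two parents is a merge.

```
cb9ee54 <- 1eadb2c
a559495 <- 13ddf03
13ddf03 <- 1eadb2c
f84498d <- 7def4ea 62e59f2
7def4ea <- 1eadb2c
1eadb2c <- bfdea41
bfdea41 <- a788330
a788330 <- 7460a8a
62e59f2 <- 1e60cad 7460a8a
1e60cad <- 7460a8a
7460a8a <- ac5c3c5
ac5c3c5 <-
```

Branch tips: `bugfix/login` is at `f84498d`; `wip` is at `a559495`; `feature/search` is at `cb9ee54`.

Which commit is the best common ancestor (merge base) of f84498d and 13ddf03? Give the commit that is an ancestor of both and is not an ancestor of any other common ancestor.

Ancestors of f84498d: {1e60cad, 1eadb2c, 62e59f2, 7460a8a, 7def4ea, a788330, ac5c3c5, bfdea41, f84498d}.
Ancestors of 13ddf03: {13ddf03, 1eadb2c, 7460a8a, a788330, ac5c3c5, bfdea41}.
Common ancestors: {1eadb2c, 7460a8a, a788330, ac5c3c5, bfdea41}.
Among these, 1eadb2c is not an ancestor of any other common ancestor — it is the merge base.

1eadb2c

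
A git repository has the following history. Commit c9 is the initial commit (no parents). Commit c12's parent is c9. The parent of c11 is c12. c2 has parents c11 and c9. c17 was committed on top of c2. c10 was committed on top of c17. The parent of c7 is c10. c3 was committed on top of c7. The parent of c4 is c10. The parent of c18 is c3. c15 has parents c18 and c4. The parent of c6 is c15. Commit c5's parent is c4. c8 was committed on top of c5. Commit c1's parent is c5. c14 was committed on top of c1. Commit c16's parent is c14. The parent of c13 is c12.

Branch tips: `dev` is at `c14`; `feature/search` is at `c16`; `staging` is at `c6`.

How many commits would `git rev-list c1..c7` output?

1

Reachable from c7: {c10, c11, c12, c17, c2, c7, c9}.
Reachable from c1: {c1, c10, c11, c12, c17, c2, c4, c5, c9}.
In c7's history but not c1's: {c7} — 1 commit.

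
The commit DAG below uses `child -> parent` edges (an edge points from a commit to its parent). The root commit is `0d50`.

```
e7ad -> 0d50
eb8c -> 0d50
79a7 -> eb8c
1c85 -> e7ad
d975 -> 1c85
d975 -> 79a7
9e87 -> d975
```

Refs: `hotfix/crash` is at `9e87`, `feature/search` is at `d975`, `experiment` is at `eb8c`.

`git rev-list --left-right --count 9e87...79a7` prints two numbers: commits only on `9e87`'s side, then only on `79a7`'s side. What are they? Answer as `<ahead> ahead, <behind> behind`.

Reachable from 9e87: {0d50, 1c85, 79a7, 9e87, d975, e7ad, eb8c}.
Reachable from 79a7: {0d50, 79a7, eb8c}.
Only in 9e87's history (ahead): {1c85, 9e87, d975, e7ad} — 4.
Only in 79a7's history (behind): {} — 0.

4 ahead, 0 behind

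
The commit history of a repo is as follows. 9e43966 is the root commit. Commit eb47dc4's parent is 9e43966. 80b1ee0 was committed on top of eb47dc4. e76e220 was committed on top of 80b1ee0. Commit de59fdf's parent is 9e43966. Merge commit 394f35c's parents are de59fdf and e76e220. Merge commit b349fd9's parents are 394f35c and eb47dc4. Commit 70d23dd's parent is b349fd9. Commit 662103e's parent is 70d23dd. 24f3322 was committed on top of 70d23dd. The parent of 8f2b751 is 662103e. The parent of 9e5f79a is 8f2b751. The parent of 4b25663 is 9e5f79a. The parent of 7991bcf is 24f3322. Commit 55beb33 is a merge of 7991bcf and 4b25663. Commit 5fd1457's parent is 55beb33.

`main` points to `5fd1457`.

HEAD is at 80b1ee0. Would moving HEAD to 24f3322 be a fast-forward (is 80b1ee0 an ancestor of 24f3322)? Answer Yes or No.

Yes

A fast-forward from 80b1ee0 to 24f3322 is possible iff 80b1ee0 is an ancestor of 24f3322.
Ancestors of 24f3322: {24f3322, 394f35c, 70d23dd, 80b1ee0, 9e43966, b349fd9, de59fdf, e76e220, eb47dc4}.
80b1ee0 is among them, so fast-forward is possible.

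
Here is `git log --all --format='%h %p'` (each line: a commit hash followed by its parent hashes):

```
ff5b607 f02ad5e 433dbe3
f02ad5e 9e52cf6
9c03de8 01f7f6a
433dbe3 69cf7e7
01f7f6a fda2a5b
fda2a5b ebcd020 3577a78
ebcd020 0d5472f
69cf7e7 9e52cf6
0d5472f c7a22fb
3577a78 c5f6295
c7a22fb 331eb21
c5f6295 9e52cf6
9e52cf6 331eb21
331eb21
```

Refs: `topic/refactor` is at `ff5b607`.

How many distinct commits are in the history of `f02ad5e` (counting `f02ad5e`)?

Walking parent pointers from f02ad5e: reachable set = {331eb21, 9e52cf6, f02ad5e}.
That is 3 commits.

3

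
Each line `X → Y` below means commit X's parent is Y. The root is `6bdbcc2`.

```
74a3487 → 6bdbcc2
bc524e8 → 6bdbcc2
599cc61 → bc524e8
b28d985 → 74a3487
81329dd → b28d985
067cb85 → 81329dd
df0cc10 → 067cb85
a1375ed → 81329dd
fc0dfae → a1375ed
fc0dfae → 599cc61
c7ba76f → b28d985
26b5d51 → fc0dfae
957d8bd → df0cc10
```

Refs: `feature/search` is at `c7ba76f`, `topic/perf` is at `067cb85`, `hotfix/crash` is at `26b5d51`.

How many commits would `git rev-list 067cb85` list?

5

Walking parent pointers from 067cb85: reachable set = {067cb85, 6bdbcc2, 74a3487, 81329dd, b28d985}.
That is 5 commits.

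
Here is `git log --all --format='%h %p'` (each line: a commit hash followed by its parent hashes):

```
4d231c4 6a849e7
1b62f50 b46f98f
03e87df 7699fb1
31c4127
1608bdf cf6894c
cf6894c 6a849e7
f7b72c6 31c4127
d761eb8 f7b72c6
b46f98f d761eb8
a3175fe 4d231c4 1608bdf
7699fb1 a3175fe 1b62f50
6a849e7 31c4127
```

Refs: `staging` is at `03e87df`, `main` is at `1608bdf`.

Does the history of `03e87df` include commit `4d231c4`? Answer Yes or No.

Ancestors of 03e87df (commits reachable by following parents): {03e87df, 1608bdf, 1b62f50, 31c4127, 4d231c4, 6a849e7, 7699fb1, a3175fe, b46f98f, cf6894c, d761eb8, f7b72c6}.
4d231c4 is in that set, so it is an ancestor of 03e87df.

Yes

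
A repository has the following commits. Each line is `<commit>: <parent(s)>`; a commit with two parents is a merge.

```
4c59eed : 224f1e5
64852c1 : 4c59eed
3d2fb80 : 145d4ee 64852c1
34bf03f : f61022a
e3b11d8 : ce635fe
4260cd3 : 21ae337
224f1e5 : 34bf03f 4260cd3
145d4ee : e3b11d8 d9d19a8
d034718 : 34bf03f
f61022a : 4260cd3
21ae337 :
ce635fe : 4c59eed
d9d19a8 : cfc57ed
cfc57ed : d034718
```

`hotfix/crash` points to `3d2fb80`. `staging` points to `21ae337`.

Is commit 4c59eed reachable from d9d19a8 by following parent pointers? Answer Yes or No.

Ancestors of d9d19a8: {21ae337, 34bf03f, 4260cd3, cfc57ed, d034718, d9d19a8, f61022a}.
4c59eed is not in that set, so it is not an ancestor of d9d19a8.

No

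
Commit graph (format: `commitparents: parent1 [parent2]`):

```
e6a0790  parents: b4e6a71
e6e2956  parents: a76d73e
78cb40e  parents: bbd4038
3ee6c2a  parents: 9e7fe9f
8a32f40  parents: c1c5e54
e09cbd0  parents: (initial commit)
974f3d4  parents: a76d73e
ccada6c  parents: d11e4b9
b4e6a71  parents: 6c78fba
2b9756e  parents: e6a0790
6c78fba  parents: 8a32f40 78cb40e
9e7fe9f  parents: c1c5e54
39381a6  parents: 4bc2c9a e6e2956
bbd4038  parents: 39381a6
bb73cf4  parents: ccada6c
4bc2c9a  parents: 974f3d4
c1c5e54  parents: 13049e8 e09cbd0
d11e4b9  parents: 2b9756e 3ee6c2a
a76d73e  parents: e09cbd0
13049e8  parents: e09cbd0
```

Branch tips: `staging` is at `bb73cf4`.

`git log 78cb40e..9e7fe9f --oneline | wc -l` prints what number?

Reachable from 9e7fe9f: {13049e8, 9e7fe9f, c1c5e54, e09cbd0}.
Reachable from 78cb40e: {39381a6, 4bc2c9a, 78cb40e, 974f3d4, a76d73e, bbd4038, e09cbd0, e6e2956}.
In 9e7fe9f's history but not 78cb40e's: {13049e8, 9e7fe9f, c1c5e54} — 3 commits.

3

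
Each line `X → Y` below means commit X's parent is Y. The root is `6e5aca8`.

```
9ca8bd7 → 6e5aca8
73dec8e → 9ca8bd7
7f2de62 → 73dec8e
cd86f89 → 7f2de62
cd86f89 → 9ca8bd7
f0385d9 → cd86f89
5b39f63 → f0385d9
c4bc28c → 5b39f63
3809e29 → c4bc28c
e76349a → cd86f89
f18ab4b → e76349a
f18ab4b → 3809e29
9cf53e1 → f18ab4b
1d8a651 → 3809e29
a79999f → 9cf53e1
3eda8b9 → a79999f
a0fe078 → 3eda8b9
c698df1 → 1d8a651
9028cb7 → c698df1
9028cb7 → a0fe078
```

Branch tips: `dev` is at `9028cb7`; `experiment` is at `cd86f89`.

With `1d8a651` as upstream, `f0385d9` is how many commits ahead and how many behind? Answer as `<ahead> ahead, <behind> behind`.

Reachable from f0385d9: {6e5aca8, 73dec8e, 7f2de62, 9ca8bd7, cd86f89, f0385d9}.
Reachable from 1d8a651: {1d8a651, 3809e29, 5b39f63, 6e5aca8, 73dec8e, 7f2de62, 9ca8bd7, c4bc28c, cd86f89, f0385d9}.
Only in f0385d9's history (ahead): {} — 0.
Only in 1d8a651's history (behind): {1d8a651, 3809e29, 5b39f63, c4bc28c} — 4.

0 ahead, 4 behind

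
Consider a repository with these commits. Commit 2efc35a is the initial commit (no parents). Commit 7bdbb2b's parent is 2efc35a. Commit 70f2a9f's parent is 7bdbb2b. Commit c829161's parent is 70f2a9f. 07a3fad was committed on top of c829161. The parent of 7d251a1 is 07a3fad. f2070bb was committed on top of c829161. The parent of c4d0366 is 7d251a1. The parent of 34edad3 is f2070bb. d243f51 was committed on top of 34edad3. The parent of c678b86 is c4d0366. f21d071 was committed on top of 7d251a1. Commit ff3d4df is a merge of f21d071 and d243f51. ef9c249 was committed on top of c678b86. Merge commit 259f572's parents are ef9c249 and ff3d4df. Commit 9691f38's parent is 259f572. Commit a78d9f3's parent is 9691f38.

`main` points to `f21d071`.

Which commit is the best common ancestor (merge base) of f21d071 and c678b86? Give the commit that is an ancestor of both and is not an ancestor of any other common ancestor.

7d251a1

Ancestors of f21d071: {07a3fad, 2efc35a, 70f2a9f, 7bdbb2b, 7d251a1, c829161, f21d071}.
Ancestors of c678b86: {07a3fad, 2efc35a, 70f2a9f, 7bdbb2b, 7d251a1, c4d0366, c678b86, c829161}.
Common ancestors: {07a3fad, 2efc35a, 70f2a9f, 7bdbb2b, 7d251a1, c829161}.
Among these, 7d251a1 is not an ancestor of any other common ancestor — it is the merge base.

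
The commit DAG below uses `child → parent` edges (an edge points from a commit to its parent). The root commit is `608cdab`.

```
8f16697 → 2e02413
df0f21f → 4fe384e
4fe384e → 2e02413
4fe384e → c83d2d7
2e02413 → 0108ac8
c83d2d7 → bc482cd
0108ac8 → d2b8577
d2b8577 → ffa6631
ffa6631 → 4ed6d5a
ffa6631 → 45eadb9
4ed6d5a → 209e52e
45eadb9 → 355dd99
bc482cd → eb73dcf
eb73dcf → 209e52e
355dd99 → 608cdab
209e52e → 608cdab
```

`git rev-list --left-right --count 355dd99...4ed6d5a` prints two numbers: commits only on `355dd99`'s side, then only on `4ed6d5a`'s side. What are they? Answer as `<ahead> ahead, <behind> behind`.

1 ahead, 2 behind

Reachable from 355dd99: {355dd99, 608cdab}.
Reachable from 4ed6d5a: {209e52e, 4ed6d5a, 608cdab}.
Only in 355dd99's history (ahead): {355dd99} — 1.
Only in 4ed6d5a's history (behind): {209e52e, 4ed6d5a} — 2.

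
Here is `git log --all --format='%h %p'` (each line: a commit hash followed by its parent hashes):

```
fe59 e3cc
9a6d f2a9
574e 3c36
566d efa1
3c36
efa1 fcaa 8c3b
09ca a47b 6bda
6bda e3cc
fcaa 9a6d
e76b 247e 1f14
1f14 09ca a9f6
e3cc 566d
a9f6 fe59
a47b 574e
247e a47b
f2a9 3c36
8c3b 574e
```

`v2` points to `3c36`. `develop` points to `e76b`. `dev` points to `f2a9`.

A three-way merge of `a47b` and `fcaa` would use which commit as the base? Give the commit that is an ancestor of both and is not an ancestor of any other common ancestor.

3c36

Ancestors of a47b: {3c36, 574e, a47b}.
Ancestors of fcaa: {3c36, 9a6d, f2a9, fcaa}.
Common ancestors: {3c36}.
The only common ancestor is 3c36, so it is the merge base.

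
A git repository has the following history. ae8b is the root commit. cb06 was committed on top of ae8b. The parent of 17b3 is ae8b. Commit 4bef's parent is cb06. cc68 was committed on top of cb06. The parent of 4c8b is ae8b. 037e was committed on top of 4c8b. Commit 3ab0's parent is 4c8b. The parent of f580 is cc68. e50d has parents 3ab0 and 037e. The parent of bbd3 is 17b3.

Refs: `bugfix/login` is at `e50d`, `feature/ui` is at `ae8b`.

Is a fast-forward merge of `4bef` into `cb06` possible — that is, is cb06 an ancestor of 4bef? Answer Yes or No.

A fast-forward from cb06 to 4bef is possible iff cb06 is an ancestor of 4bef.
Ancestors of 4bef: {4bef, ae8b, cb06}.
cb06 is among them, so fast-forward is possible.

Yes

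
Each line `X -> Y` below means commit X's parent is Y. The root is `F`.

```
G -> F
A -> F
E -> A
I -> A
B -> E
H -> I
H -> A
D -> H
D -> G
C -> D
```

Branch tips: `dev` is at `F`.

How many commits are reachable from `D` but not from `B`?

Reachable from D: {A, D, F, G, H, I}.
Reachable from B: {A, B, E, F}.
In D's history but not B's: {D, G, H, I} — 4 commits.

4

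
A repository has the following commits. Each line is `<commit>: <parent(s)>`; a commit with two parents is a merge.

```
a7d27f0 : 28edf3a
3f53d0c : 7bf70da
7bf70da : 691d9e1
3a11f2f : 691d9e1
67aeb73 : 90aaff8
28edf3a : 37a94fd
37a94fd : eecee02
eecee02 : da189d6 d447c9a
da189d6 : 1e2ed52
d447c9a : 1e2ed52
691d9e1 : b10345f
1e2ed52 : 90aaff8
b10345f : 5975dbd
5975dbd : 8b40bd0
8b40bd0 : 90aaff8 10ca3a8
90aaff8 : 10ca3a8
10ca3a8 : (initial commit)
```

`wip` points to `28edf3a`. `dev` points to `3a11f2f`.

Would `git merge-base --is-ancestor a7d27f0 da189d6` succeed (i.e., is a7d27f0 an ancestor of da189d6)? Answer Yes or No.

Ancestors of da189d6: {10ca3a8, 1e2ed52, 90aaff8, da189d6}.
a7d27f0 is not in that set, so it is not an ancestor of da189d6.

No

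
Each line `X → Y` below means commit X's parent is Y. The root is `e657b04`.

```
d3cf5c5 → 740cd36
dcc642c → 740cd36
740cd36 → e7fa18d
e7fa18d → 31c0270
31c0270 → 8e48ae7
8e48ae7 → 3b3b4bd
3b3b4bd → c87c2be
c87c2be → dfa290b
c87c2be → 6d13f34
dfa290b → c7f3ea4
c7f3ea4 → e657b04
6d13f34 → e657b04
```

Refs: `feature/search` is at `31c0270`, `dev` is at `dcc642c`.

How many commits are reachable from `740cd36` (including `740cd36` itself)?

Walking parent pointers from 740cd36: reachable set = {31c0270, 3b3b4bd, 6d13f34, 740cd36, 8e48ae7, c7f3ea4, c87c2be, dfa290b, e657b04, e7fa18d}.
That is 10 commits.

10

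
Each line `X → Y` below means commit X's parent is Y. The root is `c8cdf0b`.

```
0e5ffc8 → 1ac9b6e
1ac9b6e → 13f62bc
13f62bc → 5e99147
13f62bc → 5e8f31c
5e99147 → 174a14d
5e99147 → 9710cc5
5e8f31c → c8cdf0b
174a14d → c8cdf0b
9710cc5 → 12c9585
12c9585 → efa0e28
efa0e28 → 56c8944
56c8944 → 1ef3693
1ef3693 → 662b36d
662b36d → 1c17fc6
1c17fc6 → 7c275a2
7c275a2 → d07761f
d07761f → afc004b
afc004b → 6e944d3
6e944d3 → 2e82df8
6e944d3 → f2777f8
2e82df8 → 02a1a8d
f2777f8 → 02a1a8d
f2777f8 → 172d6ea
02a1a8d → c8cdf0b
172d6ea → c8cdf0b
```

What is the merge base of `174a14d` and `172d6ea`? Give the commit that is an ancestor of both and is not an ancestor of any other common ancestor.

c8cdf0b

Ancestors of 174a14d: {174a14d, c8cdf0b}.
Ancestors of 172d6ea: {172d6ea, c8cdf0b}.
Common ancestors: {c8cdf0b}.
The only common ancestor is c8cdf0b, so it is the merge base.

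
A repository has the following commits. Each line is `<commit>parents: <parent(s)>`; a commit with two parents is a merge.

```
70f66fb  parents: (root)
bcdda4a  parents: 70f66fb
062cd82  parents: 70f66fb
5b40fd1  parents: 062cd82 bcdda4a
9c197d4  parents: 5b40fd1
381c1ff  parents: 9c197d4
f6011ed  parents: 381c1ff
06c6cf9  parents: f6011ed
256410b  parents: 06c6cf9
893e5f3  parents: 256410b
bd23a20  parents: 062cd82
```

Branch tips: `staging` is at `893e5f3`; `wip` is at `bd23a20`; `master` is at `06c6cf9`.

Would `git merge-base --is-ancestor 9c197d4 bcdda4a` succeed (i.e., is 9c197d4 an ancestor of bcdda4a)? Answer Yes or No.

No

Ancestors of bcdda4a: {70f66fb, bcdda4a}.
9c197d4 is not in that set, so it is not an ancestor of bcdda4a.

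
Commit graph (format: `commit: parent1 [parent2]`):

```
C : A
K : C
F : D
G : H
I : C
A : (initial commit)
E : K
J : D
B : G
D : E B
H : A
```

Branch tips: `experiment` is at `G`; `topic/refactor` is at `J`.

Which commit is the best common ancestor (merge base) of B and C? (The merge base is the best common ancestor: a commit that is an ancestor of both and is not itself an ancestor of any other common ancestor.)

A

Ancestors of B: {A, B, G, H}.
Ancestors of C: {A, C}.
Common ancestors: {A}.
The only common ancestor is A, so it is the merge base.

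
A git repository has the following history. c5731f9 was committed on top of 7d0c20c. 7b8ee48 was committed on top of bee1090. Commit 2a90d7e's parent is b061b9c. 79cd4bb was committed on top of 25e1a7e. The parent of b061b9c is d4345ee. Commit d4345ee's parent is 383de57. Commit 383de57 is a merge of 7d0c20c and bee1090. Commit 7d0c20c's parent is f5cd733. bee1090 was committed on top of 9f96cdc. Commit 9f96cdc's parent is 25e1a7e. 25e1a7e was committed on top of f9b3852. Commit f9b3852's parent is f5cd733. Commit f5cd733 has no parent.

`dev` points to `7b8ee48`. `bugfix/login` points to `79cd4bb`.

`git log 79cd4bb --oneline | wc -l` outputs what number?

Walking parent pointers from 79cd4bb: reachable set = {25e1a7e, 79cd4bb, f5cd733, f9b3852}.
That is 4 commits.

4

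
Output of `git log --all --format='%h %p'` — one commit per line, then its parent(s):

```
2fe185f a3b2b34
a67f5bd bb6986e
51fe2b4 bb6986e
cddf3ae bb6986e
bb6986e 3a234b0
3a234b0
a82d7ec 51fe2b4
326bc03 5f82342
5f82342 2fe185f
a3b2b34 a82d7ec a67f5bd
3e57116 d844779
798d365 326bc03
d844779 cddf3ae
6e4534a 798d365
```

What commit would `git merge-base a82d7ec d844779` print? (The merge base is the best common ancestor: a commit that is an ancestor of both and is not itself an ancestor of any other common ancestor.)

Ancestors of a82d7ec: {3a234b0, 51fe2b4, a82d7ec, bb6986e}.
Ancestors of d844779: {3a234b0, bb6986e, cddf3ae, d844779}.
Common ancestors: {3a234b0, bb6986e}.
Among these, bb6986e is not an ancestor of any other common ancestor — it is the merge base.

bb6986e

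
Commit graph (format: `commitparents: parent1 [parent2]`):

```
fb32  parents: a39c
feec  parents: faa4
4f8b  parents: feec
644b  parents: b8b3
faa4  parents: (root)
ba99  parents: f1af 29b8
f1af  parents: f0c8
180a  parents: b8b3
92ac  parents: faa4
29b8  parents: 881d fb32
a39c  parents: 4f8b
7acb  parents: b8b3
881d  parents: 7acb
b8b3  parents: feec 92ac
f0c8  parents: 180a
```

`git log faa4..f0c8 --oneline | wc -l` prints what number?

Reachable from f0c8: {180a, 92ac, b8b3, f0c8, faa4, feec}.
Reachable from faa4: {faa4}.
In f0c8's history but not faa4's: {180a, 92ac, b8b3, f0c8, feec} — 5 commits.

5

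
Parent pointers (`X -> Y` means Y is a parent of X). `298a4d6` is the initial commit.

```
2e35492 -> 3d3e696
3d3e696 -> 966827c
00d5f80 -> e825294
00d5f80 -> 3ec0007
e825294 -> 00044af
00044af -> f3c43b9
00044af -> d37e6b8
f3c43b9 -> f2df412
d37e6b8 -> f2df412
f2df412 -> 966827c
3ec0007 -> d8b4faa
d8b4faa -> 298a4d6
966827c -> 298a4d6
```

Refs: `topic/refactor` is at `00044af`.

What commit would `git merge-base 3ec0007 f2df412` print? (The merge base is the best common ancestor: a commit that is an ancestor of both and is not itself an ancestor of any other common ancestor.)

Ancestors of 3ec0007: {298a4d6, 3ec0007, d8b4faa}.
Ancestors of f2df412: {298a4d6, 966827c, f2df412}.
Common ancestors: {298a4d6}.
The only common ancestor is 298a4d6, so it is the merge base.

298a4d6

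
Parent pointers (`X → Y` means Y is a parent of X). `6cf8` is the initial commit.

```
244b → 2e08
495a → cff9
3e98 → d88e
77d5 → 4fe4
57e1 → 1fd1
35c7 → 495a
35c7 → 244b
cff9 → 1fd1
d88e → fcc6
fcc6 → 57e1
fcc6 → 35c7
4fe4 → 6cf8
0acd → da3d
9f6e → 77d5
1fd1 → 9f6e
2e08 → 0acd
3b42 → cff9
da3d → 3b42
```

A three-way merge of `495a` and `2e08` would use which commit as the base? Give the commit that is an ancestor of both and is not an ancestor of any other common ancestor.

Ancestors of 495a: {1fd1, 495a, 4fe4, 6cf8, 77d5, 9f6e, cff9}.
Ancestors of 2e08: {0acd, 1fd1, 2e08, 3b42, 4fe4, 6cf8, 77d5, 9f6e, cff9, da3d}.
Common ancestors: {1fd1, 4fe4, 6cf8, 77d5, 9f6e, cff9}.
Among these, cff9 is not an ancestor of any other common ancestor — it is the merge base.

cff9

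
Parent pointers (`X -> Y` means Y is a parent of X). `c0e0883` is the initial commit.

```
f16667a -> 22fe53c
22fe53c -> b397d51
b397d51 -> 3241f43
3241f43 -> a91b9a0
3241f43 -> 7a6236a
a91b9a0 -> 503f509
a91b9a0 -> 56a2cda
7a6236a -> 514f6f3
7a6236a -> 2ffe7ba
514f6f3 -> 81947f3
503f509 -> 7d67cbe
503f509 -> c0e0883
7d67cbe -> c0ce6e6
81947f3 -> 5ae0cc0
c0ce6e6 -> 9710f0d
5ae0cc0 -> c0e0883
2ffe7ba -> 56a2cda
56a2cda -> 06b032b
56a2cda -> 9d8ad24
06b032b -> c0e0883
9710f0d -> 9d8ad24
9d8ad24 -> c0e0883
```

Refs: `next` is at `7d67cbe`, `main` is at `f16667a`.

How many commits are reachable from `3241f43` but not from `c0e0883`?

14

Reachable from 3241f43: {06b032b, 2ffe7ba, 3241f43, 503f509, 514f6f3, 56a2cda, 5ae0cc0, 7a6236a, 7d67cbe, 81947f3, 9710f0d, 9d8ad24, a91b9a0, c0ce6e6, c0e0883}.
Reachable from c0e0883: {c0e0883}.
In 3241f43's history but not c0e0883's: {06b032b, 2ffe7ba, 3241f43, 503f509, 514f6f3, 56a2cda, 5ae0cc0, 7a6236a, 7d67cbe, 81947f3, 9710f0d, 9d8ad24, a91b9a0, c0ce6e6} — 14 commits.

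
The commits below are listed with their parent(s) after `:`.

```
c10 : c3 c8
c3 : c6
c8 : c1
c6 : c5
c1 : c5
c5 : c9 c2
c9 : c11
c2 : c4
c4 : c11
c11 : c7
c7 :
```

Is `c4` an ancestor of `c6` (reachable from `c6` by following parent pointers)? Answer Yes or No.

Ancestors of c6 (commits reachable by following parents): {c11, c2, c4, c5, c6, c7, c9}.
c4 is in that set, so it is an ancestor of c6.

Yes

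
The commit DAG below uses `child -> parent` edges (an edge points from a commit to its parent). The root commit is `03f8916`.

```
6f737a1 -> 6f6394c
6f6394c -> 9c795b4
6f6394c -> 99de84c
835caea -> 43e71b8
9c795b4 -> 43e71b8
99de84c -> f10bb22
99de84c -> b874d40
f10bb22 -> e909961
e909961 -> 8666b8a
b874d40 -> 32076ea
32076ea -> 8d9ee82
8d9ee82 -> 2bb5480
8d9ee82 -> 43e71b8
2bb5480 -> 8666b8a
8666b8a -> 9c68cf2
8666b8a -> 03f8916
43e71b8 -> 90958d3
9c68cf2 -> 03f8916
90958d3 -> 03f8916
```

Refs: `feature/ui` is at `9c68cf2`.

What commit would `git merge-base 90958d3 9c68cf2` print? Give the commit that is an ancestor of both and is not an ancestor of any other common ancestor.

Ancestors of 90958d3: {03f8916, 90958d3}.
Ancestors of 9c68cf2: {03f8916, 9c68cf2}.
Common ancestors: {03f8916}.
The only common ancestor is 03f8916, so it is the merge base.

03f8916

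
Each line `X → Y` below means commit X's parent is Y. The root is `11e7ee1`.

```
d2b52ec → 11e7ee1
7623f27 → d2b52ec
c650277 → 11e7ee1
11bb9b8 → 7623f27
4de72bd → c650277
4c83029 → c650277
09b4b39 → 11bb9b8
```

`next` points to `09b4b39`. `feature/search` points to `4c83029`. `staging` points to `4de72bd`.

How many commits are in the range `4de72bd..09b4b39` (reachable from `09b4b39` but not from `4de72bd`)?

4

Reachable from 09b4b39: {09b4b39, 11bb9b8, 11e7ee1, 7623f27, d2b52ec}.
Reachable from 4de72bd: {11e7ee1, 4de72bd, c650277}.
In 09b4b39's history but not 4de72bd's: {09b4b39, 11bb9b8, 7623f27, d2b52ec} — 4 commits.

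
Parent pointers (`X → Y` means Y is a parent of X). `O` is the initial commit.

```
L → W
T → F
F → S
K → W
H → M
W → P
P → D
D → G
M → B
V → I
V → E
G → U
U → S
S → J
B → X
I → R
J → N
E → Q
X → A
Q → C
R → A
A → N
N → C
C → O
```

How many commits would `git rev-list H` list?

8

Walking parent pointers from H: reachable set = {A, B, C, H, M, N, O, X}.
That is 8 commits.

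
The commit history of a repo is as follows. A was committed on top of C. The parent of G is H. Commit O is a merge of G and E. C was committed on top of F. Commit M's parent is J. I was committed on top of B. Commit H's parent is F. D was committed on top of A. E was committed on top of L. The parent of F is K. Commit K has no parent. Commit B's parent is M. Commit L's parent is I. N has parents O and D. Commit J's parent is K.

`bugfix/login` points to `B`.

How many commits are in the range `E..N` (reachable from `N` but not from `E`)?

Reachable from N: {A, B, C, D, E, F, G, H, I, J, K, L, M, N, O}.
Reachable from E: {B, E, I, J, K, L, M}.
In N's history but not E's: {A, C, D, F, G, H, N, O} — 8 commits.

8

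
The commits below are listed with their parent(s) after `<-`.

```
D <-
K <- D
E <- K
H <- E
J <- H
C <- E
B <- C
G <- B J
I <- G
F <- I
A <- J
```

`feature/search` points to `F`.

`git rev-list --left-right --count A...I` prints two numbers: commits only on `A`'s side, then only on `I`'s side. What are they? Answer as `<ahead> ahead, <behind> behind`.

1 ahead, 4 behind

Reachable from A: {A, D, E, H, J, K}.
Reachable from I: {B, C, D, E, G, H, I, J, K}.
Only in A's history (ahead): {A} — 1.
Only in I's history (behind): {B, C, G, I} — 4.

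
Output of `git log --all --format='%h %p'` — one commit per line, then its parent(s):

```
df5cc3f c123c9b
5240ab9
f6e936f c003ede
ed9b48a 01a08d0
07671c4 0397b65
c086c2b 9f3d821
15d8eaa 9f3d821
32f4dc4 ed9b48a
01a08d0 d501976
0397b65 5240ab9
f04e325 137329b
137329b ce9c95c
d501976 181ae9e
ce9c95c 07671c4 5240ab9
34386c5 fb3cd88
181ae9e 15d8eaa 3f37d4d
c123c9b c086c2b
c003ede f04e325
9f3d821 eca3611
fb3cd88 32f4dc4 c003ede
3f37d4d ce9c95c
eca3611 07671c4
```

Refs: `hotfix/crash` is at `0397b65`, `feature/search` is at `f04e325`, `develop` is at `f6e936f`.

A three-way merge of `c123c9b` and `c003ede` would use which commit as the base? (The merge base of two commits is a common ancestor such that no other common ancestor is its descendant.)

Ancestors of c123c9b: {0397b65, 07671c4, 5240ab9, 9f3d821, c086c2b, c123c9b, eca3611}.
Ancestors of c003ede: {0397b65, 07671c4, 137329b, 5240ab9, c003ede, ce9c95c, f04e325}.
Common ancestors: {0397b65, 07671c4, 5240ab9}.
Among these, 07671c4 is not an ancestor of any other common ancestor — it is the merge base.

07671c4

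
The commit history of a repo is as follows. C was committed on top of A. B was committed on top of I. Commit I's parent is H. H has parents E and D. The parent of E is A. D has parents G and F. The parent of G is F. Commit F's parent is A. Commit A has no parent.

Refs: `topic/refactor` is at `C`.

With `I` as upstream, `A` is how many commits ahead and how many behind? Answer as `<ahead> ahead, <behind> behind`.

Reachable from A: {A}.
Reachable from I: {A, D, E, F, G, H, I}.
Only in A's history (ahead): {} — 0.
Only in I's history (behind): {D, E, F, G, H, I} — 6.

0 ahead, 6 behind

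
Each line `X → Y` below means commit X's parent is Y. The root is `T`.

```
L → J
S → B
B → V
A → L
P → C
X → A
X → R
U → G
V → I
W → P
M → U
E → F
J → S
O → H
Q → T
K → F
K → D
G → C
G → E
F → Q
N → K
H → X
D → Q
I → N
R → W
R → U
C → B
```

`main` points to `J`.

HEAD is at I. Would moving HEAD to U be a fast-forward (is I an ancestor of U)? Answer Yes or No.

A fast-forward from I to U is possible iff I is an ancestor of U.
Ancestors of U: {B, C, D, E, F, G, I, K, N, Q, T, U, V}.
I is among them, so fast-forward is possible.

Yes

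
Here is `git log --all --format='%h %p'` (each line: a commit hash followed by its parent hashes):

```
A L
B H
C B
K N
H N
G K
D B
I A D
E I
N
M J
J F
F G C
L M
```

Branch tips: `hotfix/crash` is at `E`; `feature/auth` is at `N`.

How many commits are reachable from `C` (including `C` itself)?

4

Walking parent pointers from C: reachable set = {B, C, H, N}.
That is 4 commits.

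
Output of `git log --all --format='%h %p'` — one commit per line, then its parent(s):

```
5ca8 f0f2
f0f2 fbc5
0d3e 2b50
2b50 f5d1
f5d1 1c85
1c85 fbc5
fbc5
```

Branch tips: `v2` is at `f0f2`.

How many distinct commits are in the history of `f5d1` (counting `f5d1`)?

Walking parent pointers from f5d1: reachable set = {1c85, f5d1, fbc5}.
That is 3 commits.

3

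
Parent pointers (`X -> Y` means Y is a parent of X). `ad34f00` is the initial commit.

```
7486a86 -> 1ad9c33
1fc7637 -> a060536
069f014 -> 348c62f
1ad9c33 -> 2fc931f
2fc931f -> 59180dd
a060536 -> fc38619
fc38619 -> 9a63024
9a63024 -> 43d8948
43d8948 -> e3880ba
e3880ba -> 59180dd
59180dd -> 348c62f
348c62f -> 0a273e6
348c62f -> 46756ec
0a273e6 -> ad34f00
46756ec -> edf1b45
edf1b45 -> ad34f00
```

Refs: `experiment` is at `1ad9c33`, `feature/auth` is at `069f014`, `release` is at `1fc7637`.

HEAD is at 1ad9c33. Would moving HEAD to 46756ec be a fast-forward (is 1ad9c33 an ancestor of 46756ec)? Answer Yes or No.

A fast-forward from 1ad9c33 to 46756ec is possible iff 1ad9c33 is an ancestor of 46756ec.
Ancestors of 46756ec: {46756ec, ad34f00, edf1b45}.
1ad9c33 is not among them, so fast-forward is not possible.

No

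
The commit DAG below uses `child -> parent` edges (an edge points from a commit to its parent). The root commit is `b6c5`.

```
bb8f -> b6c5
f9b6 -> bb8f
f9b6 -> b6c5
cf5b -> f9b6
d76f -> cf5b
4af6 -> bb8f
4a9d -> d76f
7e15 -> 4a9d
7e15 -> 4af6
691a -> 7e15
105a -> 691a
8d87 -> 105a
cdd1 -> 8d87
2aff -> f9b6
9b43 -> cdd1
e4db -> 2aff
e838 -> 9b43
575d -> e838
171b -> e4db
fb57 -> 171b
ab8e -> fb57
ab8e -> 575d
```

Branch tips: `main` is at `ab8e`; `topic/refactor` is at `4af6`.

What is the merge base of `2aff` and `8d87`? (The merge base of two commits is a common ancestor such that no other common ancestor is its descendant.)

f9b6

Ancestors of 2aff: {2aff, b6c5, bb8f, f9b6}.
Ancestors of 8d87: {105a, 4a9d, 4af6, 691a, 7e15, 8d87, b6c5, bb8f, cf5b, d76f, f9b6}.
Common ancestors: {b6c5, bb8f, f9b6}.
Among these, f9b6 is not an ancestor of any other common ancestor — it is the merge base.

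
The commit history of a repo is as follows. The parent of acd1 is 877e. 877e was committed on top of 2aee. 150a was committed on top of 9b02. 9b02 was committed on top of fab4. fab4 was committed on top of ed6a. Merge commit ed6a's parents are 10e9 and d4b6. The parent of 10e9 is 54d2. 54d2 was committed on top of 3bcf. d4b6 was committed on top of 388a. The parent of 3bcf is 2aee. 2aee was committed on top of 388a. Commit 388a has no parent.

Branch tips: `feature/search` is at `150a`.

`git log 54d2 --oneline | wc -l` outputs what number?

Walking parent pointers from 54d2: reachable set = {2aee, 388a, 3bcf, 54d2}.
That is 4 commits.

4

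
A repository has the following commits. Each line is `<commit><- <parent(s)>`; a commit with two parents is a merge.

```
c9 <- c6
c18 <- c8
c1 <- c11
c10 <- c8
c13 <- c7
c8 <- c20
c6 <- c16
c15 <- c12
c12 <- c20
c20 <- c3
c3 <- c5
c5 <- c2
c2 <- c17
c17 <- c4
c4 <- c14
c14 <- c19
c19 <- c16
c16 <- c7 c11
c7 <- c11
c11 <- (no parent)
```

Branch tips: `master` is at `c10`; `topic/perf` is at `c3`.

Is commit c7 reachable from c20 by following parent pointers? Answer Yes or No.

Ancestors of c20 (commits reachable by following parents): {c11, c14, c16, c17, c19, c2, c20, c3, c4, c5, c7}.
c7 is in that set, so it is an ancestor of c20.

Yes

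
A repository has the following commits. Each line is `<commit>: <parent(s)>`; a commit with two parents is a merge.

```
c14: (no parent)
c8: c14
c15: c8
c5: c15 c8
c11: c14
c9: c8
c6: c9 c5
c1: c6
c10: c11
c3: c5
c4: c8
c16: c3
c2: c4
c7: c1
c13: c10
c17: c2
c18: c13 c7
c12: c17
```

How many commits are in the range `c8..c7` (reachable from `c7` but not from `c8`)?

6

Reachable from c7: {c1, c14, c15, c5, c6, c7, c8, c9}.
Reachable from c8: {c14, c8}.
In c7's history but not c8's: {c1, c15, c5, c6, c7, c9} — 6 commits.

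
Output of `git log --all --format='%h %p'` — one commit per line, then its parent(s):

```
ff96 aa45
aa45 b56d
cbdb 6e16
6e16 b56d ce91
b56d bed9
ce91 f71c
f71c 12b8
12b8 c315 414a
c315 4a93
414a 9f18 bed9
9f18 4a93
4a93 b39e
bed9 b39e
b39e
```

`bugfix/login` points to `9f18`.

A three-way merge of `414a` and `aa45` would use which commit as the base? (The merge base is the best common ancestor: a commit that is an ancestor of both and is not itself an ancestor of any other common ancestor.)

Ancestors of 414a: {414a, 4a93, 9f18, b39e, bed9}.
Ancestors of aa45: {aa45, b39e, b56d, bed9}.
Common ancestors: {b39e, bed9}.
Among these, bed9 is not an ancestor of any other common ancestor — it is the merge base.

bed9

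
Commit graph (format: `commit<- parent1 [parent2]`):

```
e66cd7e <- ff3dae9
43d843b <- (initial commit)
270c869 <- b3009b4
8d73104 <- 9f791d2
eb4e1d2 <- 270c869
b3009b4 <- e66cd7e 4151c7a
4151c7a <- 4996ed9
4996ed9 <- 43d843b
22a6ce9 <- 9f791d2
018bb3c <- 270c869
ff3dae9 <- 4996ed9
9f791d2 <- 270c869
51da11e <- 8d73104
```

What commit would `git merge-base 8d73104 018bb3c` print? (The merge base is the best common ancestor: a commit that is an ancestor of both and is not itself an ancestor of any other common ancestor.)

270c869

Ancestors of 8d73104: {270c869, 4151c7a, 43d843b, 4996ed9, 8d73104, 9f791d2, b3009b4, e66cd7e, ff3dae9}.
Ancestors of 018bb3c: {018bb3c, 270c869, 4151c7a, 43d843b, 4996ed9, b3009b4, e66cd7e, ff3dae9}.
Common ancestors: {270c869, 4151c7a, 43d843b, 4996ed9, b3009b4, e66cd7e, ff3dae9}.
Among these, 270c869 is not an ancestor of any other common ancestor — it is the merge base.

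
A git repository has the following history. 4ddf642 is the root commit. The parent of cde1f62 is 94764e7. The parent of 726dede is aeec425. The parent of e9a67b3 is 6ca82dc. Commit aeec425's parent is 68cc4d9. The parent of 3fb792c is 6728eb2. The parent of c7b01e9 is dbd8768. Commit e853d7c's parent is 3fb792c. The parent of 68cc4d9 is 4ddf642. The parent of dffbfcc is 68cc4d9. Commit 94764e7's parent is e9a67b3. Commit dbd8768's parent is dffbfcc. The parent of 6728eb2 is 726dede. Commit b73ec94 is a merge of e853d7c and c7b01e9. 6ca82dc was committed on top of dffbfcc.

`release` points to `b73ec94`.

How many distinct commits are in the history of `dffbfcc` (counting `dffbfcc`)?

Walking parent pointers from dffbfcc: reachable set = {4ddf642, 68cc4d9, dffbfcc}.
That is 3 commits.

3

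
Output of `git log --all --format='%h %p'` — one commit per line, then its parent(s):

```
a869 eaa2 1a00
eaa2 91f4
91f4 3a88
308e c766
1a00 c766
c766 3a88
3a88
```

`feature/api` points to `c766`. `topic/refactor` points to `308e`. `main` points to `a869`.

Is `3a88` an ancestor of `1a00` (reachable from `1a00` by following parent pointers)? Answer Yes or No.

Yes

Ancestors of 1a00 (commits reachable by following parents): {1a00, 3a88, c766}.
3a88 is in that set, so it is an ancestor of 1a00.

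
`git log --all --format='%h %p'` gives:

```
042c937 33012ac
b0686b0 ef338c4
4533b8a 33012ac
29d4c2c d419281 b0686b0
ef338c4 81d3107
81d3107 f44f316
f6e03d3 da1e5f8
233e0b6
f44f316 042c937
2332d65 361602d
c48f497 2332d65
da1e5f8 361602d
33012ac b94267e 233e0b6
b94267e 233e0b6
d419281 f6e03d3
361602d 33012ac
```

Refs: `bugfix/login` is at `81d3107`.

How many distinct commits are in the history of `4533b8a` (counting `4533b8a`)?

Walking parent pointers from 4533b8a: reachable set = {233e0b6, 33012ac, 4533b8a, b94267e}.
That is 4 commits.

4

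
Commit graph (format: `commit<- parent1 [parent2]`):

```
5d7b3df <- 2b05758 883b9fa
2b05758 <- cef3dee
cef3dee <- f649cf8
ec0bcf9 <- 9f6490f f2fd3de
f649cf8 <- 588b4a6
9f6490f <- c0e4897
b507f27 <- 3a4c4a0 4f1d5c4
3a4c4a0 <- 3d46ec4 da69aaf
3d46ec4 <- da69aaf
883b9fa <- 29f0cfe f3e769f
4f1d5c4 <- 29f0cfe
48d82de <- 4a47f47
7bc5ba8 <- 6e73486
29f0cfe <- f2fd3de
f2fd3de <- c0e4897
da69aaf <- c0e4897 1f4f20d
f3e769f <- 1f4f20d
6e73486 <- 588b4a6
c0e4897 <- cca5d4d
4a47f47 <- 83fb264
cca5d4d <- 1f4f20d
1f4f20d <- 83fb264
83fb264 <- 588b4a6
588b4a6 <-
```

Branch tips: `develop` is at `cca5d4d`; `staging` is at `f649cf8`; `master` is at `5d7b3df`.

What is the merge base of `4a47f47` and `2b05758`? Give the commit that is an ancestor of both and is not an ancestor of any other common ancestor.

588b4a6

Ancestors of 4a47f47: {4a47f47, 588b4a6, 83fb264}.
Ancestors of 2b05758: {2b05758, 588b4a6, cef3dee, f649cf8}.
Common ancestors: {588b4a6}.
The only common ancestor is 588b4a6, so it is the merge base.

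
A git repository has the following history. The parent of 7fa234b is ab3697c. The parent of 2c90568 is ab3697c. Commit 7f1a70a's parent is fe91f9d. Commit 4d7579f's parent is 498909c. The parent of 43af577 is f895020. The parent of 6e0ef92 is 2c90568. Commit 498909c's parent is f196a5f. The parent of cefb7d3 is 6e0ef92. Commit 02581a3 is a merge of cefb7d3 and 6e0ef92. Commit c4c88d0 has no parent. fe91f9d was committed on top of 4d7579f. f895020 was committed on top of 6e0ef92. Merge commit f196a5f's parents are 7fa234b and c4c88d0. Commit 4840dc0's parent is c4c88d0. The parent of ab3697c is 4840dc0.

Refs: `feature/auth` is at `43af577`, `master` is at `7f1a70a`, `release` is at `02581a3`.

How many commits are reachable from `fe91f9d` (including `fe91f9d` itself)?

8

Walking parent pointers from fe91f9d: reachable set = {4840dc0, 498909c, 4d7579f, 7fa234b, ab3697c, c4c88d0, f196a5f, fe91f9d}.
That is 8 commits.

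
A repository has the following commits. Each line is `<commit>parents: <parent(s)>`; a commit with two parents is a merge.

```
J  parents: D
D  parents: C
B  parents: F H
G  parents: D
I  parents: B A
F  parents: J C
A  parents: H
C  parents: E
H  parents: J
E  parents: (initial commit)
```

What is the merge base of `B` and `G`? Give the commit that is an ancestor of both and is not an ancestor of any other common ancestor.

D

Ancestors of B: {B, C, D, E, F, H, J}.
Ancestors of G: {C, D, E, G}.
Common ancestors: {C, D, E}.
Among these, D is not an ancestor of any other common ancestor — it is the merge base.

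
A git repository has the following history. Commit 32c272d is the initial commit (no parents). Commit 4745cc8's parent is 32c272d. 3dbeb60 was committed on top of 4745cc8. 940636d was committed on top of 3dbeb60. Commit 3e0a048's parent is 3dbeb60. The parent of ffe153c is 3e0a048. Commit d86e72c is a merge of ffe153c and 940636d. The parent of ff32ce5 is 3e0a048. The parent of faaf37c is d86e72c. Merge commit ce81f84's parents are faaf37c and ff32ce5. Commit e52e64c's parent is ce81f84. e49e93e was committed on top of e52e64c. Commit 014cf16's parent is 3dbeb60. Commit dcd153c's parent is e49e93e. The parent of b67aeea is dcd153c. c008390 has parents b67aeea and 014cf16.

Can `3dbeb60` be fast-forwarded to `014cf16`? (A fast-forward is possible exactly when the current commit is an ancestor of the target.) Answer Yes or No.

Yes

A fast-forward from 3dbeb60 to 014cf16 is possible iff 3dbeb60 is an ancestor of 014cf16.
Ancestors of 014cf16: {014cf16, 32c272d, 3dbeb60, 4745cc8}.
3dbeb60 is among them, so fast-forward is possible.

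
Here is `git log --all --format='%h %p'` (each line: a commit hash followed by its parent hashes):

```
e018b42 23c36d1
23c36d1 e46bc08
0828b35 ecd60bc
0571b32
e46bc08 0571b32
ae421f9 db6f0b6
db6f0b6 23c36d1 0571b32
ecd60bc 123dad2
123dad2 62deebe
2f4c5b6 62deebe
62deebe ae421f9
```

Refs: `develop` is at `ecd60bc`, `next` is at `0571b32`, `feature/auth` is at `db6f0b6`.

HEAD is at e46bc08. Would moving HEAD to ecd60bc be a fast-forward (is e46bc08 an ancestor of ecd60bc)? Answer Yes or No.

Yes

A fast-forward from e46bc08 to ecd60bc is possible iff e46bc08 is an ancestor of ecd60bc.
Ancestors of ecd60bc: {0571b32, 123dad2, 23c36d1, 62deebe, ae421f9, db6f0b6, e46bc08, ecd60bc}.
e46bc08 is among them, so fast-forward is possible.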